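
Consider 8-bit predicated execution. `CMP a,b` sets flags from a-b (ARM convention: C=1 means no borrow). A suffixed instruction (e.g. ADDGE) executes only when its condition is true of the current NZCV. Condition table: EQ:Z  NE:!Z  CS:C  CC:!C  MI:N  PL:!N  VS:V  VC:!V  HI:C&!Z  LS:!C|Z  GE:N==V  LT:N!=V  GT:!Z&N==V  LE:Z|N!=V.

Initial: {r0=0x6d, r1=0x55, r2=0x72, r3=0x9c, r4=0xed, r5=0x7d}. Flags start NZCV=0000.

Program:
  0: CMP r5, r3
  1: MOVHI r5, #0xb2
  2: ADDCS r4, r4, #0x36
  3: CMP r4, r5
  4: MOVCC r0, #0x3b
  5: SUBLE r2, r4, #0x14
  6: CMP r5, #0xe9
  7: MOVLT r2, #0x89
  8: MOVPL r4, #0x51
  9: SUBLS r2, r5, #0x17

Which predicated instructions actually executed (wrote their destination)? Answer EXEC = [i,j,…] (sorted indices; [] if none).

0: ✓ CMP  NZCV=1001
1: · MOVHI
2: · ADDCS
3: ✓ CMP  NZCV=0011
4: · MOVCC
5: ✓ SUBLE  r2←0xd9
6: ✓ CMP  NZCV=1001
7: · MOVLT
8: · MOVPL
9: ✓ SUBLS  r2←0x66

EXEC = [5,9]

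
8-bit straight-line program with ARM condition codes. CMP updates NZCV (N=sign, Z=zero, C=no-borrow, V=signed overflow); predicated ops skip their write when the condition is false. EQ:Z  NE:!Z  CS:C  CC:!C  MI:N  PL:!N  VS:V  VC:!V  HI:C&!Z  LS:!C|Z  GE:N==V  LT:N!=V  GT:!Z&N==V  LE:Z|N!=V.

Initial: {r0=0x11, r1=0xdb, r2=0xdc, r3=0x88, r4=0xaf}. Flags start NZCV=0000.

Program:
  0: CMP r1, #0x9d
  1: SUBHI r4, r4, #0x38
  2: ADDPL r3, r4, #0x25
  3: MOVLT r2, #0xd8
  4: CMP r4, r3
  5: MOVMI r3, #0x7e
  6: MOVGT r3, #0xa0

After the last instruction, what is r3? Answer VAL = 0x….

[0] flags=0010 → (cmp)
[1] flags=0010 HI?T → r4=0x77
[2] flags=0010 PL?T → r3=0x9c
[3] flags=0010 LT?F → skip
[4] flags=1001 → (cmp)
[5] flags=1001 MI?T → r3=0x7e
[6] flags=1001 GT?T → r3=0xa0

VAL = 0xa0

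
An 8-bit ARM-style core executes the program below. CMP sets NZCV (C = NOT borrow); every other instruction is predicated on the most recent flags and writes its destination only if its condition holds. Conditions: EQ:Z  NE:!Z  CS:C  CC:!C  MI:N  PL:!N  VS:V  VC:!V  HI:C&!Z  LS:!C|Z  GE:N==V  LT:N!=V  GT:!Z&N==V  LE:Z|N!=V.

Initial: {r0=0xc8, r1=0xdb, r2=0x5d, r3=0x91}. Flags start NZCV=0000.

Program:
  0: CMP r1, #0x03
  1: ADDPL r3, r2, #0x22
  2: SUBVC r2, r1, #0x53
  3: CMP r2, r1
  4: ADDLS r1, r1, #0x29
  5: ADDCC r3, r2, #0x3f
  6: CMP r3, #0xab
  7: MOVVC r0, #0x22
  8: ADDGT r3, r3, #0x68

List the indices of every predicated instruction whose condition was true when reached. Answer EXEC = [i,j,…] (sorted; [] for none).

[0] flags=1010 → (cmp)
[1] flags=1010 PL?F → skip
[2] flags=1010 VC?T → r2=0x88
[3] flags=1000 → (cmp)
[4] flags=1000 LS?T → r1=0x04
[5] flags=1000 CC?T → r3=0xc7
[6] flags=0010 → (cmp)
[7] flags=0010 VC?T → r0=0x22
[8] flags=0010 GT?T → r3=0x2f

EXEC = [2,4,5,7,8]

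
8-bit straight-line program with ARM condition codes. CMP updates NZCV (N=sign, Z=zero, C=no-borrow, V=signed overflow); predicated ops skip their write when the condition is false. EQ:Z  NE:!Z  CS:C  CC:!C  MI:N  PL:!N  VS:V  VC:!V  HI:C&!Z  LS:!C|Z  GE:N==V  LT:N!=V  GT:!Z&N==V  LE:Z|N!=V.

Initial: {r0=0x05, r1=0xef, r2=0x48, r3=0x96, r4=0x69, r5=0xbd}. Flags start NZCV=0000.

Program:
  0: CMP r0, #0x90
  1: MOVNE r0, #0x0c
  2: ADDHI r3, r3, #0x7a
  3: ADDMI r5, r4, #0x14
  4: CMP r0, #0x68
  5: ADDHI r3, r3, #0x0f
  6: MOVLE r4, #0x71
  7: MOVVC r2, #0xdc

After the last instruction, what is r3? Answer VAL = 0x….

[0] flags=0000 → (cmp)
[1] flags=0000 NE?T → r0=0x0c
[2] flags=0000 HI?F → skip
[3] flags=0000 MI?F → skip
[4] flags=1000 → (cmp)
[5] flags=1000 HI?F → skip
[6] flags=1000 LE?T → r4=0x71
[7] flags=1000 VC?T → r2=0xdc

VAL = 0x96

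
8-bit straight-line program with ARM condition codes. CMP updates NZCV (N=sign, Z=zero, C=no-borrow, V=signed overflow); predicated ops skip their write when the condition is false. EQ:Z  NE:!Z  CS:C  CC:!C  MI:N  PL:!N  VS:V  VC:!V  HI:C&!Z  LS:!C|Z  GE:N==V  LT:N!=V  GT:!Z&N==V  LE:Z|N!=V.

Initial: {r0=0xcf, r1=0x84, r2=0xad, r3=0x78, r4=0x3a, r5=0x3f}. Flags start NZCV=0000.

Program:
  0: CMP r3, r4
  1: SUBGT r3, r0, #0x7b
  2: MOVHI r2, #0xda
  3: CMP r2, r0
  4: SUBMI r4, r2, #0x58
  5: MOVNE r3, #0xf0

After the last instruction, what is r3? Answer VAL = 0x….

[0] flags=0010 → (cmp)
[1] flags=0010 GT?T → r3=0x54
[2] flags=0010 HI?T → r2=0xda
[3] flags=0010 → (cmp)
[4] flags=0010 MI?F → skip
[5] flags=0010 NE?T → r3=0xf0

VAL = 0xf0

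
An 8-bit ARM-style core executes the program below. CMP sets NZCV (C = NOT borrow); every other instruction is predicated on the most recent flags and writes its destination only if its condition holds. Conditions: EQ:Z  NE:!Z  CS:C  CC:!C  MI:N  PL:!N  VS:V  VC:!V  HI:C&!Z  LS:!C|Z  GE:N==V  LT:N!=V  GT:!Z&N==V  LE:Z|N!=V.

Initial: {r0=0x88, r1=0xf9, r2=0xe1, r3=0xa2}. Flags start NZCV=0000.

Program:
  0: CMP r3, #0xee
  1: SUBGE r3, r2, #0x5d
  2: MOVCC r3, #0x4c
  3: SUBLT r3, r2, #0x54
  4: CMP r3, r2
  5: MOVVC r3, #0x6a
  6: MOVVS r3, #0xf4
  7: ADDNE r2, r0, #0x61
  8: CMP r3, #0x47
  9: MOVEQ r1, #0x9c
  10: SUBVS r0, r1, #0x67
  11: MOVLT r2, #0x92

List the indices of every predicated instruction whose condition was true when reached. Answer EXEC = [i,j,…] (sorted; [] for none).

0: ✓ CMP  NZCV=1000
1: · SUBGE
2: ✓ MOVCC  r3←0x4c
3: ✓ SUBLT  r3←0x8d
4: ✓ CMP  NZCV=1000
5: ✓ MOVVC  r3←0x6a
6: · MOVVS
7: ✓ ADDNE  r2←0xe9
8: ✓ CMP  NZCV=0010
9: · MOVEQ
10: · SUBVS
11: · MOVLT

EXEC = [2,3,5,7]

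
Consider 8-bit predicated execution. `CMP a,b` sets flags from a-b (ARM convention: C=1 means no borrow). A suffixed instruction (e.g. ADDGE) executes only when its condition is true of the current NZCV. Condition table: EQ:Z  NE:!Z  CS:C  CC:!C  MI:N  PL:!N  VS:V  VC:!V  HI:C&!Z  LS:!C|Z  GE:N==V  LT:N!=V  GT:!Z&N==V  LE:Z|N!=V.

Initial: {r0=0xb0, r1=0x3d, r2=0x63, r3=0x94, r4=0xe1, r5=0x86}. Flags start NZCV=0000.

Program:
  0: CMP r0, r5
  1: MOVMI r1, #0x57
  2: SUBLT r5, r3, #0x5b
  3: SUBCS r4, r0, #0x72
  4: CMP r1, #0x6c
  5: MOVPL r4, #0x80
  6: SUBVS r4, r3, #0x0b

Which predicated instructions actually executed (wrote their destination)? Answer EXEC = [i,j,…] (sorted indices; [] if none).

EXEC = [3]

[0] flags=0010 → (cmp)
[1] flags=0010 MI?F → skip
[2] flags=0010 LT?F → skip
[3] flags=0010 CS?T → r4=0x3e
[4] flags=1000 → (cmp)
[5] flags=1000 PL?F → skip
[6] flags=1000 VS?F → skip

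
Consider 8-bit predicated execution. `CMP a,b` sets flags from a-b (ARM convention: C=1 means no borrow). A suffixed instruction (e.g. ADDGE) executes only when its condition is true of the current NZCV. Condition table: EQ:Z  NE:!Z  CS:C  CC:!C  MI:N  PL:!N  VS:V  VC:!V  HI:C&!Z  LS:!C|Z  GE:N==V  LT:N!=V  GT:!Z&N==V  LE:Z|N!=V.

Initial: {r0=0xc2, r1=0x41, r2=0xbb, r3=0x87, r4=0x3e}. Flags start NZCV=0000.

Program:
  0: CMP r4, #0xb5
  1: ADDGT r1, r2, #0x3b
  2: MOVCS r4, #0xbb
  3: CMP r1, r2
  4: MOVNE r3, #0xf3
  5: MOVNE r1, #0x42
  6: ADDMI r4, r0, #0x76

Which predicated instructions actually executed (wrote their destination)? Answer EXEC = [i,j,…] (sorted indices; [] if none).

0: ✓ CMP  NZCV=1001
1: ✓ ADDGT  r1←0xf6
2: · MOVCS
3: ✓ CMP  NZCV=0010
4: ✓ MOVNE  r3←0xf3
5: ✓ MOVNE  r1←0x42
6: · ADDMI

EXEC = [1,4,5]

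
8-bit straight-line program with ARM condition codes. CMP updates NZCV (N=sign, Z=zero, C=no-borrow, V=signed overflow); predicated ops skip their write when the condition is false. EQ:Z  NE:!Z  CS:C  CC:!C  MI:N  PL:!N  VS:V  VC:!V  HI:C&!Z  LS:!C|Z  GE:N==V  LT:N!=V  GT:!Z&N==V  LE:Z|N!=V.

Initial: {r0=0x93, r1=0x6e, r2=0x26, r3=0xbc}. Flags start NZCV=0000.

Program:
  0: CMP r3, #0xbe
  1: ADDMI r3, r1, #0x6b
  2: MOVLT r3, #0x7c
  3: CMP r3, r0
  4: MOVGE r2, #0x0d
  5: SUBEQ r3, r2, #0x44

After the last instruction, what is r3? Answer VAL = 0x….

VAL = 0x7c

[0] flags=1000 → (cmp)
[1] flags=1000 MI?T → r3=0xd9
[2] flags=1000 LT?T → r3=0x7c
[3] flags=1001 → (cmp)
[4] flags=1001 GE?T → r2=0x0d
[5] flags=1001 EQ?F → skip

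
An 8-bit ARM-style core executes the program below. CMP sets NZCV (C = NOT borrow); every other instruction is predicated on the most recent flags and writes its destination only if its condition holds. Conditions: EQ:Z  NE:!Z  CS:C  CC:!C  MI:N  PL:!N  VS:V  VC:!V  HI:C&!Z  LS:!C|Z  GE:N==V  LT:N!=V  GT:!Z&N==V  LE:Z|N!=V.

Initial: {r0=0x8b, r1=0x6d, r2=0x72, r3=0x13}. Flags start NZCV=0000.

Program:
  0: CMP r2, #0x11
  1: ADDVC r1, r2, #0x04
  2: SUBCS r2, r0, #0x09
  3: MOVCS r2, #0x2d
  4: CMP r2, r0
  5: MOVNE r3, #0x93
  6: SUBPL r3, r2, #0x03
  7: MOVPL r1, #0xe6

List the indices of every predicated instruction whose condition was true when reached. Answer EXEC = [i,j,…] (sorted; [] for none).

EXEC = [1,2,3,5]

[0] flags=0010 → (cmp)
[1] flags=0010 VC?T → r1=0x76
[2] flags=0010 CS?T → r2=0x82
[3] flags=0010 CS?T → r2=0x2d
[4] flags=1001 → (cmp)
[5] flags=1001 NE?T → r3=0x93
[6] flags=1001 PL?F → skip
[7] flags=1001 PL?F → skip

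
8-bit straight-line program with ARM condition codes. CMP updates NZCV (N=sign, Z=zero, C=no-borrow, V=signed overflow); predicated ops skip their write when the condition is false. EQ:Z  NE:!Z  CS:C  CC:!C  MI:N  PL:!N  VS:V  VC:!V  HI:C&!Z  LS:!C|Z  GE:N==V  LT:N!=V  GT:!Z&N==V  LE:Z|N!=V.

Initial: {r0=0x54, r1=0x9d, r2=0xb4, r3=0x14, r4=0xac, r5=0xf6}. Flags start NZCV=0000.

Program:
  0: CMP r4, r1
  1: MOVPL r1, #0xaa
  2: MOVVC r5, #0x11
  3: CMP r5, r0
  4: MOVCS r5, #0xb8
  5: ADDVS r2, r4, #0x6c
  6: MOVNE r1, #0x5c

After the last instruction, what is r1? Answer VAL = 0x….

VAL = 0x5c

[0] flags=0010 → (cmp)
[1] flags=0010 PL?T → r1=0xaa
[2] flags=0010 VC?T → r5=0x11
[3] flags=1000 → (cmp)
[4] flags=1000 CS?F → skip
[5] flags=1000 VS?F → skip
[6] flags=1000 NE?T → r1=0x5c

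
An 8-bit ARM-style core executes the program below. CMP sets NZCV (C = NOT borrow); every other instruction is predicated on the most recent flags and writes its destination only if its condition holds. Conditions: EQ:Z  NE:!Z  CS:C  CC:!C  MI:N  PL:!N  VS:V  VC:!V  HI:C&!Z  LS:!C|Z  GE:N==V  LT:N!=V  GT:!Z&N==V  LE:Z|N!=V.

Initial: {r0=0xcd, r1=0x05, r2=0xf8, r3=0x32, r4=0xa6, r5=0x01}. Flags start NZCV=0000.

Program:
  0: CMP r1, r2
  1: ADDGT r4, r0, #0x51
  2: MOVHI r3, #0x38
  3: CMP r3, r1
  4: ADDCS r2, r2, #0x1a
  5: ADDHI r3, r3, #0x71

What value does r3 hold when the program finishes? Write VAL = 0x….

VAL = 0xa3

0: ✓ CMP  NZCV=0000
1: ✓ ADDGT  r4←0x1e
2: · MOVHI
3: ✓ CMP  NZCV=0010
4: ✓ ADDCS  r2←0x12
5: ✓ ADDHI  r3←0xa3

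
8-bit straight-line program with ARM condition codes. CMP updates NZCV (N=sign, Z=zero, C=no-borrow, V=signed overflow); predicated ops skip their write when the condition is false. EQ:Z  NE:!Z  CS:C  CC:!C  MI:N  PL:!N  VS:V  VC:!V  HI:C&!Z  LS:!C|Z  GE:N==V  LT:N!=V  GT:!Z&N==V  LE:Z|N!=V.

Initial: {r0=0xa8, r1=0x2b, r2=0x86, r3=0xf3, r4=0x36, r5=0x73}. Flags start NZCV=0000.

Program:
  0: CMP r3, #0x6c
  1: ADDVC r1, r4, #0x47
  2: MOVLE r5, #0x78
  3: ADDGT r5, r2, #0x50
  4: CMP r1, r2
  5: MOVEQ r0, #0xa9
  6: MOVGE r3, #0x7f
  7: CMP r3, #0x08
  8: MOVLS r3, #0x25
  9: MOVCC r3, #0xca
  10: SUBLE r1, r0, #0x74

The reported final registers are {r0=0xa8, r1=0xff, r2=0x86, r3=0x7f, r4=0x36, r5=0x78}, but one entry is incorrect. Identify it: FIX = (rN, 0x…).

[0] flags=1010 → (cmp)
[1] flags=1010 VC?T → r1=0x7d
[2] flags=1010 LE?T → r5=0x78
[3] flags=1010 GT?F → skip
[4] flags=1001 → (cmp)
[5] flags=1001 EQ?F → skip
[6] flags=1001 GE?T → r3=0x7f
[7] flags=0010 → (cmp)
[8] flags=0010 LS?F → skip
[9] flags=0010 CC?F → skip
[10] flags=0010 LE?F → skip

FIX = (r1, 0x7d)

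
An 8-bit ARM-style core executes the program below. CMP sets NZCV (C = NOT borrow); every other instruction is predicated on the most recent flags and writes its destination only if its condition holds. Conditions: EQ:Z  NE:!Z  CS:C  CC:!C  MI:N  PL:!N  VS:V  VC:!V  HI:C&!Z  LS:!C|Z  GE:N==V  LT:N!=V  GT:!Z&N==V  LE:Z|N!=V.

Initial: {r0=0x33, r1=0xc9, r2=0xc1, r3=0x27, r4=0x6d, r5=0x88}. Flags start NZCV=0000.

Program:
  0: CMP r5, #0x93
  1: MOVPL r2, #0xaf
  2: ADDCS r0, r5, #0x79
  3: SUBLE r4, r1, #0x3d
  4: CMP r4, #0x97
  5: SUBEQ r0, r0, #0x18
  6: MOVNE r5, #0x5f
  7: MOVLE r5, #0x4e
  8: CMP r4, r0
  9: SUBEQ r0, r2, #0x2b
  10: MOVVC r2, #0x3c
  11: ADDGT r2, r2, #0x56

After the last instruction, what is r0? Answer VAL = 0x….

VAL = 0x33

0: ✓ CMP  NZCV=1000
1: · MOVPL
2: · ADDCS
3: ✓ SUBLE  r4←0x8c
4: ✓ CMP  NZCV=1000
5: · SUBEQ
6: ✓ MOVNE  r5←0x5f
7: ✓ MOVLE  r5←0x4e
8: ✓ CMP  NZCV=0011
9: · SUBEQ
10: · MOVVC
11: · ADDGT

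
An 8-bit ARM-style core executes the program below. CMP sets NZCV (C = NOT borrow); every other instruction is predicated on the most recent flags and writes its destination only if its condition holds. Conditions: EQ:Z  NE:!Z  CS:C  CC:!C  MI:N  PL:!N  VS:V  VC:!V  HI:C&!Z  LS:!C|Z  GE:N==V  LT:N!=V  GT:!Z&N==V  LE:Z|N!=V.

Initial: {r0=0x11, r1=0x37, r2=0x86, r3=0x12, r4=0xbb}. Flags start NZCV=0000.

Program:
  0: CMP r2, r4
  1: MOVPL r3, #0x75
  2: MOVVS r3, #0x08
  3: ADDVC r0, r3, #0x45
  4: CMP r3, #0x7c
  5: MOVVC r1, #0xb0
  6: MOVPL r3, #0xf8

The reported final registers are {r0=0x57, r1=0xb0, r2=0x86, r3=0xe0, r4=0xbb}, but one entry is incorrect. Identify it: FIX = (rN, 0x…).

FIX = (r3, 0x12)

[0] flags=1000 → (cmp)
[1] flags=1000 PL?F → skip
[2] flags=1000 VS?F → skip
[3] flags=1000 VC?T → r0=0x57
[4] flags=1000 → (cmp)
[5] flags=1000 VC?T → r1=0xb0
[6] flags=1000 PL?F → skip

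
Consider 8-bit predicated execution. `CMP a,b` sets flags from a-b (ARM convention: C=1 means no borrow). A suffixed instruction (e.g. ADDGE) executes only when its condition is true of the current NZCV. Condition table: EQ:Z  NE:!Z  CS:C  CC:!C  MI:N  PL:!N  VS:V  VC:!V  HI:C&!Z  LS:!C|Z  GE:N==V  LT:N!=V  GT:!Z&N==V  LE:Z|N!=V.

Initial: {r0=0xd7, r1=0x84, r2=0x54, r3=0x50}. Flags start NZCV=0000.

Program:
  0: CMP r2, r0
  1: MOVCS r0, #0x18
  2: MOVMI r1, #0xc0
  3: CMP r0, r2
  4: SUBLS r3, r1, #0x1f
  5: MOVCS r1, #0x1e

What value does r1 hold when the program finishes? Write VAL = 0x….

VAL = 0x1e

[0] flags=0000 → (cmp)
[1] flags=0000 CS?F → skip
[2] flags=0000 MI?F → skip
[3] flags=1010 → (cmp)
[4] flags=1010 LS?F → skip
[5] flags=1010 CS?T → r1=0x1e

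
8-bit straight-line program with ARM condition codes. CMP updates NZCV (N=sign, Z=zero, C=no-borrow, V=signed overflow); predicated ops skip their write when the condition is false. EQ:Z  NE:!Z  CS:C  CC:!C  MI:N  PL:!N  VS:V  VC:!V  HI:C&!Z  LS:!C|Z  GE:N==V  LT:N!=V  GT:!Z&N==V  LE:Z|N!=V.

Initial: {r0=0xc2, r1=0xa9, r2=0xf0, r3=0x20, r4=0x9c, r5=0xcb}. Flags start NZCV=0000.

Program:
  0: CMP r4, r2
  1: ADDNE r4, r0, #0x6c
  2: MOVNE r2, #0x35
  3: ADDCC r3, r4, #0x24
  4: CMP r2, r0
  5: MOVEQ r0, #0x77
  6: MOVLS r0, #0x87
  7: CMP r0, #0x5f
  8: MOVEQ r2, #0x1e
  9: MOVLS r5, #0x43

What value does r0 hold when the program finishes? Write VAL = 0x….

VAL = 0x87

[0] flags=1000 → (cmp)
[1] flags=1000 NE?T → r4=0x2e
[2] flags=1000 NE?T → r2=0x35
[3] flags=1000 CC?T → r3=0x52
[4] flags=0000 → (cmp)
[5] flags=0000 EQ?F → skip
[6] flags=0000 LS?T → r0=0x87
[7] flags=0011 → (cmp)
[8] flags=0011 EQ?F → skip
[9] flags=0011 LS?F → skip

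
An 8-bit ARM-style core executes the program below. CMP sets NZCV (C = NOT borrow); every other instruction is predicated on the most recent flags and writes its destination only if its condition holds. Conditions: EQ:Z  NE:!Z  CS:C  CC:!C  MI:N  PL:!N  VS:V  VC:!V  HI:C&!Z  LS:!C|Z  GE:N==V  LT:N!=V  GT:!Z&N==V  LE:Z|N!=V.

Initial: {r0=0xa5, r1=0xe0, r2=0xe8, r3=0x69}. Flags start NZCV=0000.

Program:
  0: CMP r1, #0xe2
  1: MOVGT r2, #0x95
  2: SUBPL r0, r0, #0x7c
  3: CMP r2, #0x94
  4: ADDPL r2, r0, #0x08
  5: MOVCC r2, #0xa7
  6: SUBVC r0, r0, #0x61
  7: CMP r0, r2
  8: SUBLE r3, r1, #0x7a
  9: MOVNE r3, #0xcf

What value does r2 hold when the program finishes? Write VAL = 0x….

[0] flags=1000 → (cmp)
[1] flags=1000 GT?F → skip
[2] flags=1000 PL?F → skip
[3] flags=0010 → (cmp)
[4] flags=0010 PL?T → r2=0xad
[5] flags=0010 CC?F → skip
[6] flags=0010 VC?T → r0=0x44
[7] flags=1001 → (cmp)
[8] flags=1001 LE?F → skip
[9] flags=1001 NE?T → r3=0xcf

VAL = 0xad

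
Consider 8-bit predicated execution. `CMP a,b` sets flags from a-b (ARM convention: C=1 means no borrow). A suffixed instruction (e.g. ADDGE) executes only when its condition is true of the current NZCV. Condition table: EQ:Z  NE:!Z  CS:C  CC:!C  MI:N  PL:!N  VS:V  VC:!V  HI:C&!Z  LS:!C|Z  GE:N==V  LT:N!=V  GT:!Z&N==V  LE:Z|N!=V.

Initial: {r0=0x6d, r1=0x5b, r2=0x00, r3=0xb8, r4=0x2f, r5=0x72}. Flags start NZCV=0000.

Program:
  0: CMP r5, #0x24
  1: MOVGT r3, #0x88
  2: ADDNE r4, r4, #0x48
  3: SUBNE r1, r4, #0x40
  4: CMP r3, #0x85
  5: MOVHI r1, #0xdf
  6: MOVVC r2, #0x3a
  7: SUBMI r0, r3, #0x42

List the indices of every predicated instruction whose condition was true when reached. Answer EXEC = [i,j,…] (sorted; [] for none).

EXEC = [1,2,3,5,6]

0: ✓ CMP  NZCV=0010
1: ✓ MOVGT  r3←0x88
2: ✓ ADDNE  r4←0x77
3: ✓ SUBNE  r1←0x37
4: ✓ CMP  NZCV=0010
5: ✓ MOVHI  r1←0xdf
6: ✓ MOVVC  r2←0x3a
7: · SUBMI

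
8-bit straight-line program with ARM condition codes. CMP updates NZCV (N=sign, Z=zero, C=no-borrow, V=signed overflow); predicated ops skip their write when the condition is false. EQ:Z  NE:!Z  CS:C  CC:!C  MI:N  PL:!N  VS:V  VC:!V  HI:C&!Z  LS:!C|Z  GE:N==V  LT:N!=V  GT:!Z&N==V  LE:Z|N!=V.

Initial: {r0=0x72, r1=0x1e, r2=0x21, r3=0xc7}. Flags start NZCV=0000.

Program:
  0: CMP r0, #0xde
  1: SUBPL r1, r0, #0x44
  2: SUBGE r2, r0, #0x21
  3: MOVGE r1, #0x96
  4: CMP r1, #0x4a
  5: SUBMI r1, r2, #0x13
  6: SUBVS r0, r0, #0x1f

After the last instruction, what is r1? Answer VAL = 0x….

0: ✓ CMP  NZCV=1001
1: · SUBPL
2: ✓ SUBGE  r2←0x51
3: ✓ MOVGE  r1←0x96
4: ✓ CMP  NZCV=0011
5: · SUBMI
6: ✓ SUBVS  r0←0x53

VAL = 0x96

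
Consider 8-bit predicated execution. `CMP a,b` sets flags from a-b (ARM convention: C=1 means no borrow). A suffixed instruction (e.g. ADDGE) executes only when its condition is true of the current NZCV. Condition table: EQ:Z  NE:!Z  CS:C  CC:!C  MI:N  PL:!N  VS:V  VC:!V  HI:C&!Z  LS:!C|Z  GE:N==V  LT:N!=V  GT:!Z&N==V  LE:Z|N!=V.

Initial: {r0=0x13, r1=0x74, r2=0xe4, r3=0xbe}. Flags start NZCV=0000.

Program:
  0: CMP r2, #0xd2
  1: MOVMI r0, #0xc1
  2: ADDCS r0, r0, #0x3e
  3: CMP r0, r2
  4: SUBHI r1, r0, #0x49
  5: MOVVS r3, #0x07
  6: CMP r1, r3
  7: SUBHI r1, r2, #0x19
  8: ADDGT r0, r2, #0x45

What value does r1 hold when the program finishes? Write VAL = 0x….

0: ✓ CMP  NZCV=0010
1: · MOVMI
2: ✓ ADDCS  r0←0x51
3: ✓ CMP  NZCV=0000
4: · SUBHI
5: · MOVVS
6: ✓ CMP  NZCV=1001
7: · SUBHI
8: ✓ ADDGT  r0←0x29

VAL = 0x74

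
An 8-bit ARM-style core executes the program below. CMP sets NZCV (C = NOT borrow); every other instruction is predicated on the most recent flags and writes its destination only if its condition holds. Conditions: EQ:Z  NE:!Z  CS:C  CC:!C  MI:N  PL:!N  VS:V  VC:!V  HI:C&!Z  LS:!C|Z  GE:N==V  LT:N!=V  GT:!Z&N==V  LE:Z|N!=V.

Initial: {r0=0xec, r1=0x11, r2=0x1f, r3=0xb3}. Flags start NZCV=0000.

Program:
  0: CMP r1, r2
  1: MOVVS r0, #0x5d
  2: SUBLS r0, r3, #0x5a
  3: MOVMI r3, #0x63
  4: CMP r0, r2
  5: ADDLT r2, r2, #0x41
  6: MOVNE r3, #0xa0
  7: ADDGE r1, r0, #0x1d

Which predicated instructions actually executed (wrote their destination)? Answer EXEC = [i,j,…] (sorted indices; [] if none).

EXEC = [2,3,6,7]

0: ✓ CMP  NZCV=1000
1: · MOVVS
2: ✓ SUBLS  r0←0x59
3: ✓ MOVMI  r3←0x63
4: ✓ CMP  NZCV=0010
5: · ADDLT
6: ✓ MOVNE  r3←0xa0
7: ✓ ADDGE  r1←0x76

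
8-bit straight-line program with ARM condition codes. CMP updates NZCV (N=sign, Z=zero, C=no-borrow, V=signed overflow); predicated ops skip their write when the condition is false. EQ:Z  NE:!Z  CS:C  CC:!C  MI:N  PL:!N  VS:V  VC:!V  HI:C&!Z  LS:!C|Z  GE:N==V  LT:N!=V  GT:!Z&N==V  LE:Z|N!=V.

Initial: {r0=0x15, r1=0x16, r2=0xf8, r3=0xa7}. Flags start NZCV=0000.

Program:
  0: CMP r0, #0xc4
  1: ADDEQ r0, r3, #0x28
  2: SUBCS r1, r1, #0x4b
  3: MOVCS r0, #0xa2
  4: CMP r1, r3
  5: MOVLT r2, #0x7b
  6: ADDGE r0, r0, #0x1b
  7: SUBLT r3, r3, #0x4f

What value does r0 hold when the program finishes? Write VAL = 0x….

0: ✓ CMP  NZCV=0000
1: · ADDEQ
2: · SUBCS
3: · MOVCS
4: ✓ CMP  NZCV=0000
5: · MOVLT
6: ✓ ADDGE  r0←0x30
7: · SUBLT

VAL = 0x30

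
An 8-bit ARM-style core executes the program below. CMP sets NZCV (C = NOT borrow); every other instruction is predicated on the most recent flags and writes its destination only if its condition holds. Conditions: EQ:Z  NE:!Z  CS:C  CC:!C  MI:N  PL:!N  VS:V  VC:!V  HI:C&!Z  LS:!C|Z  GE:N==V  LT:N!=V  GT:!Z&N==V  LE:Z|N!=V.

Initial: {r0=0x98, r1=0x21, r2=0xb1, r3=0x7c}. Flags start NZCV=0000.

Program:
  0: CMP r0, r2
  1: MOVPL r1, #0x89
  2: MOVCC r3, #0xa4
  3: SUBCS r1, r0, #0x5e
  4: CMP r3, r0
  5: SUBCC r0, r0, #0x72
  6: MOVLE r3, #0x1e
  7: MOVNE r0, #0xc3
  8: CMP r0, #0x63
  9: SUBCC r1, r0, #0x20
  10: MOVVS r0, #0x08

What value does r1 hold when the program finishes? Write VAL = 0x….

[0] flags=1000 → (cmp)
[1] flags=1000 PL?F → skip
[2] flags=1000 CC?T → r3=0xa4
[3] flags=1000 CS?F → skip
[4] flags=0010 → (cmp)
[5] flags=0010 CC?F → skip
[6] flags=0010 LE?F → skip
[7] flags=0010 NE?T → r0=0xc3
[8] flags=0011 → (cmp)
[9] flags=0011 CC?F → skip
[10] flags=0011 VS?T → r0=0x08

VAL = 0x21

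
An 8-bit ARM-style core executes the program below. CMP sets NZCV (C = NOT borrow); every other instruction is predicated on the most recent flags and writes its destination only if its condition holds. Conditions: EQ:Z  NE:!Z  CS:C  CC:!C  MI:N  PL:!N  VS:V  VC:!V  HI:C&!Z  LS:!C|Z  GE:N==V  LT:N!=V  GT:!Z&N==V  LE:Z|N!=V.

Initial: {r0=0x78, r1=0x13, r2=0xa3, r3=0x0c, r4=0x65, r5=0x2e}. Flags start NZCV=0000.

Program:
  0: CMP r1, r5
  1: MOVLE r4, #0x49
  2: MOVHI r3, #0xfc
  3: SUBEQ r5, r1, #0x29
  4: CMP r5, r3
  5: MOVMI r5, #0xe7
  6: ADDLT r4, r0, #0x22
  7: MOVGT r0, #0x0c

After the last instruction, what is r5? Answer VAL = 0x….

[0] flags=1000 → (cmp)
[1] flags=1000 LE?T → r4=0x49
[2] flags=1000 HI?F → skip
[3] flags=1000 EQ?F → skip
[4] flags=0010 → (cmp)
[5] flags=0010 MI?F → skip
[6] flags=0010 LT?F → skip
[7] flags=0010 GT?T → r0=0x0c

VAL = 0x2e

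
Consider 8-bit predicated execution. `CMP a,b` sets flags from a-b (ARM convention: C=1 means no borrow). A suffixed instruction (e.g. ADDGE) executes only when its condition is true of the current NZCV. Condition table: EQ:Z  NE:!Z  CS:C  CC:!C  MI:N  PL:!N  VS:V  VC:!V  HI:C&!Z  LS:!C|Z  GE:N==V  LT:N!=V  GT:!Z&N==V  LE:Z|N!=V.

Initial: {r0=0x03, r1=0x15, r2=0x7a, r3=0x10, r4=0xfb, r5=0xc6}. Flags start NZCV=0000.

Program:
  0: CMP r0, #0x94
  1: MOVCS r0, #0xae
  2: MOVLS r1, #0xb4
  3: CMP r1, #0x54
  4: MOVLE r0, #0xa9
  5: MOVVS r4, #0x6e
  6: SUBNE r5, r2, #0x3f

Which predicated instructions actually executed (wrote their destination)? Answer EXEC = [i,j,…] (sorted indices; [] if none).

EXEC = [2,4,5,6]

0: ✓ CMP  NZCV=0000
1: · MOVCS
2: ✓ MOVLS  r1←0xb4
3: ✓ CMP  NZCV=0011
4: ✓ MOVLE  r0←0xa9
5: ✓ MOVVS  r4←0x6e
6: ✓ SUBNE  r5←0x3b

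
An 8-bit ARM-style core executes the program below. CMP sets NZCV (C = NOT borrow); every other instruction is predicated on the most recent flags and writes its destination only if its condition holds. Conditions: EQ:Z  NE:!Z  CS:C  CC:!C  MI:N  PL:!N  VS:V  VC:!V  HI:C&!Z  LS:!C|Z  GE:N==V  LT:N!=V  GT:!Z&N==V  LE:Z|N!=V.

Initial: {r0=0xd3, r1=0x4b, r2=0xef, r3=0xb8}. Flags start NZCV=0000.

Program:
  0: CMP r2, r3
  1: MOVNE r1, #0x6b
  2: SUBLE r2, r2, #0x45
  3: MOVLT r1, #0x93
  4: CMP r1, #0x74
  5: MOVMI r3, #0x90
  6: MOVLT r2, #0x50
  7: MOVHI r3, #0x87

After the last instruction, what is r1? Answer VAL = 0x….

0: ✓ CMP  NZCV=0010
1: ✓ MOVNE  r1←0x6b
2: · SUBLE
3: · MOVLT
4: ✓ CMP  NZCV=1000
5: ✓ MOVMI  r3←0x90
6: ✓ MOVLT  r2←0x50
7: · MOVHI

VAL = 0x6b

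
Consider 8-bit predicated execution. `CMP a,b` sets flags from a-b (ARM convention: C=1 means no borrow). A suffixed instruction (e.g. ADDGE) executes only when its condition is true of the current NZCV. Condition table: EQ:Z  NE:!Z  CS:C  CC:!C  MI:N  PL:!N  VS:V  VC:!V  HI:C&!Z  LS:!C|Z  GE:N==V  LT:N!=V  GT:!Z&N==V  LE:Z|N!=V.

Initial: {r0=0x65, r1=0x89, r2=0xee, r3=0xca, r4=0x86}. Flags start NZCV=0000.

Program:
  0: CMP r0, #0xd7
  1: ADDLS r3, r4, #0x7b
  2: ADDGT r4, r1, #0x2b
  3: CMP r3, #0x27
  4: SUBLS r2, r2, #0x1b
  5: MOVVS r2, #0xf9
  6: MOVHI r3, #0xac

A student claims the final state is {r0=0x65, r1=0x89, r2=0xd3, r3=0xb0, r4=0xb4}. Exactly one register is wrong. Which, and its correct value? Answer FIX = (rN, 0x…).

FIX = (r3, 0x01)

[0] flags=1001 → (cmp)
[1] flags=1001 LS?T → r3=0x01
[2] flags=1001 GT?T → r4=0xb4
[3] flags=1000 → (cmp)
[4] flags=1000 LS?T → r2=0xd3
[5] flags=1000 VS?F → skip
[6] flags=1000 HI?F → skip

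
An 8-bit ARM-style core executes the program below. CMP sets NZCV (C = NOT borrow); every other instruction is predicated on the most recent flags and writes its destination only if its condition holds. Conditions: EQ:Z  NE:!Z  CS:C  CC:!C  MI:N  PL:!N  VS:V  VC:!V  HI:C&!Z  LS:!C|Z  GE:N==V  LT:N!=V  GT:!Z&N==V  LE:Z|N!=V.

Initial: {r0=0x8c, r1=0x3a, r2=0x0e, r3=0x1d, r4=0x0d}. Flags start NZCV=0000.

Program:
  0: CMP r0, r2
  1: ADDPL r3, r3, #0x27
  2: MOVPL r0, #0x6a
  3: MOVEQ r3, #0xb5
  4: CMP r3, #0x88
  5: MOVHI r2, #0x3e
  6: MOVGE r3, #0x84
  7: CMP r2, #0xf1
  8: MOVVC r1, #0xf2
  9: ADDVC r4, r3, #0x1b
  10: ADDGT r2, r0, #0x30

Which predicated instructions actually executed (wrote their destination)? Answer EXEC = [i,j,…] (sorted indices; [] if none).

EXEC = [1,2,6,8,9,10]

0: ✓ CMP  NZCV=0011
1: ✓ ADDPL  r3←0x44
2: ✓ MOVPL  r0←0x6a
3: · MOVEQ
4: ✓ CMP  NZCV=1001
5: · MOVHI
6: ✓ MOVGE  r3←0x84
7: ✓ CMP  NZCV=0000
8: ✓ MOVVC  r1←0xf2
9: ✓ ADDVC  r4←0x9f
10: ✓ ADDGT  r2←0x9a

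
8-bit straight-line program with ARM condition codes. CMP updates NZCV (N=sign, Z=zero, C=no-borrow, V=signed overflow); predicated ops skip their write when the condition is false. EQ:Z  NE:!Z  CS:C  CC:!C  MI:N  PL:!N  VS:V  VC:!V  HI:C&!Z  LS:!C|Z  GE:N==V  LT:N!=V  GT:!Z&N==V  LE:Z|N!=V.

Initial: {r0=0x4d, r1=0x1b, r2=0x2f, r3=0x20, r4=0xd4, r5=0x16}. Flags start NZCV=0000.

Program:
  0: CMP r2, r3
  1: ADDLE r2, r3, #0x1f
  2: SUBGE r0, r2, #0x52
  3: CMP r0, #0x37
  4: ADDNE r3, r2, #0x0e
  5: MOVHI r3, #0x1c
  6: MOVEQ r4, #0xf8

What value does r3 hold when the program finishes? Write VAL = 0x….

0: ✓ CMP  NZCV=0010
1: · ADDLE
2: ✓ SUBGE  r0←0xdd
3: ✓ CMP  NZCV=1010
4: ✓ ADDNE  r3←0x3d
5: ✓ MOVHI  r3←0x1c
6: · MOVEQ

VAL = 0x1c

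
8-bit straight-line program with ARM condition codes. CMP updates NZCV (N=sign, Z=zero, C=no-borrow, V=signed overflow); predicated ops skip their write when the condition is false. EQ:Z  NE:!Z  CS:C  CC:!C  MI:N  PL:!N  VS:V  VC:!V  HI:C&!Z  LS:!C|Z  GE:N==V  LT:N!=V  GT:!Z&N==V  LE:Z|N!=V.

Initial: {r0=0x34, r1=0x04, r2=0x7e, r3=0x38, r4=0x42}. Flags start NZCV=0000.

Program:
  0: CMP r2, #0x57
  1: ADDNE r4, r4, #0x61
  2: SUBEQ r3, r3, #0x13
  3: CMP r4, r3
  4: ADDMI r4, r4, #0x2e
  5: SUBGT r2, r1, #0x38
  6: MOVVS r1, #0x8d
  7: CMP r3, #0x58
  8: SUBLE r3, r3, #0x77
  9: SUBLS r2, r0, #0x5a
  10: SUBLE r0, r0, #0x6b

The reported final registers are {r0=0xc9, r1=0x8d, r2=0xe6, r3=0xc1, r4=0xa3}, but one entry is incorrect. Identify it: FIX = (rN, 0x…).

FIX = (r2, 0xda)

[0] flags=0010 → (cmp)
[1] flags=0010 NE?T → r4=0xa3
[2] flags=0010 EQ?F → skip
[3] flags=0011 → (cmp)
[4] flags=0011 MI?F → skip
[5] flags=0011 GT?F → skip
[6] flags=0011 VS?T → r1=0x8d
[7] flags=1000 → (cmp)
[8] flags=1000 LE?T → r3=0xc1
[9] flags=1000 LS?T → r2=0xda
[10] flags=1000 LE?T → r0=0xc9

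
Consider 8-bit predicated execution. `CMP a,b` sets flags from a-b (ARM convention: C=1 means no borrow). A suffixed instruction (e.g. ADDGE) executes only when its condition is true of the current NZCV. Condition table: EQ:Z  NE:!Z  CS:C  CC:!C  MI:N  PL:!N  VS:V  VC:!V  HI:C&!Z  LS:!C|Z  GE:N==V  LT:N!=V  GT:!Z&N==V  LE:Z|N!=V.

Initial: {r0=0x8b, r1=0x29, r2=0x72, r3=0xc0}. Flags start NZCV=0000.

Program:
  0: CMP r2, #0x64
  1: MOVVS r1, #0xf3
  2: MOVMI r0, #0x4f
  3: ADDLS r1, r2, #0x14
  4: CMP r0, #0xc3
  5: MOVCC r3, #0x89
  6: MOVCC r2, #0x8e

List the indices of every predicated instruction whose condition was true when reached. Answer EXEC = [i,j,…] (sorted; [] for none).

0: ✓ CMP  NZCV=0010
1: · MOVVS
2: · MOVMI
3: · ADDLS
4: ✓ CMP  NZCV=1000
5: ✓ MOVCC  r3←0x89
6: ✓ MOVCC  r2←0x8e

EXEC = [5,6]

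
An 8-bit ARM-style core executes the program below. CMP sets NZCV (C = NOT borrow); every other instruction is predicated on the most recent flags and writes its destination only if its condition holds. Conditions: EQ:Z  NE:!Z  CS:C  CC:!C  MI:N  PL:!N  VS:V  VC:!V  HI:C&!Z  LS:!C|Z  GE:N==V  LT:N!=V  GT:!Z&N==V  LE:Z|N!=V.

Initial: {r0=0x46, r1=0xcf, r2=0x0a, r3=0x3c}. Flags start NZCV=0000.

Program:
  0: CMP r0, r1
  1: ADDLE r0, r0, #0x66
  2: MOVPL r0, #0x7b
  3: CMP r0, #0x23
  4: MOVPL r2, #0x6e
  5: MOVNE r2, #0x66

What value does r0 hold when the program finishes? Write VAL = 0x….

VAL = 0x7b

[0] flags=0000 → (cmp)
[1] flags=0000 LE?F → skip
[2] flags=0000 PL?T → r0=0x7b
[3] flags=0010 → (cmp)
[4] flags=0010 PL?T → r2=0x6e
[5] flags=0010 NE?T → r2=0x66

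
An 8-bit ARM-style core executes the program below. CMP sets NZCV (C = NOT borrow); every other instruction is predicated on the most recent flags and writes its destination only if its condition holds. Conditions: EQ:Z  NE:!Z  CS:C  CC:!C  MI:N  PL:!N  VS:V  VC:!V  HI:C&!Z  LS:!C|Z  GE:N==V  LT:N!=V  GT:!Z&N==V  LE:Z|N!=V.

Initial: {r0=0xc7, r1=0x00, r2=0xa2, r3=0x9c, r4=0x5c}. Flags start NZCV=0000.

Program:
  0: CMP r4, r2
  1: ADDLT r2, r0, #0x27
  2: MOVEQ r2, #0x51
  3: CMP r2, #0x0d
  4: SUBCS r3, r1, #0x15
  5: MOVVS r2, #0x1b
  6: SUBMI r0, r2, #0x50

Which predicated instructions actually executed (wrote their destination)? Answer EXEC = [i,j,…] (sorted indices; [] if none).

EXEC = [4,6]

0: ✓ CMP  NZCV=1001
1: · ADDLT
2: · MOVEQ
3: ✓ CMP  NZCV=1010
4: ✓ SUBCS  r3←0xeb
5: · MOVVS
6: ✓ SUBMI  r0←0x52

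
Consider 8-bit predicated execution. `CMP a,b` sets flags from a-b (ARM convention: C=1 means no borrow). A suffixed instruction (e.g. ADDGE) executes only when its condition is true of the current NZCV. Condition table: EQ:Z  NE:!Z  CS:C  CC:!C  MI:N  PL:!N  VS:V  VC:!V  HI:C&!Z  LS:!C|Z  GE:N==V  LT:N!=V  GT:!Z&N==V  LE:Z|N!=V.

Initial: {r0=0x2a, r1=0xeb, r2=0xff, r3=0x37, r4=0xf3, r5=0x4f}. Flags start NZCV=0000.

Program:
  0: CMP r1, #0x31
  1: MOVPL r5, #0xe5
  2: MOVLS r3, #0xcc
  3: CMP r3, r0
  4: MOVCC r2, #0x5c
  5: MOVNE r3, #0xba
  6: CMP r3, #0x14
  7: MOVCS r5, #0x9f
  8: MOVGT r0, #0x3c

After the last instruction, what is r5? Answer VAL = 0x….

VAL = 0x9f

0: ✓ CMP  NZCV=1010
1: · MOVPL
2: · MOVLS
3: ✓ CMP  NZCV=0010
4: · MOVCC
5: ✓ MOVNE  r3←0xba
6: ✓ CMP  NZCV=1010
7: ✓ MOVCS  r5←0x9f
8: · MOVGT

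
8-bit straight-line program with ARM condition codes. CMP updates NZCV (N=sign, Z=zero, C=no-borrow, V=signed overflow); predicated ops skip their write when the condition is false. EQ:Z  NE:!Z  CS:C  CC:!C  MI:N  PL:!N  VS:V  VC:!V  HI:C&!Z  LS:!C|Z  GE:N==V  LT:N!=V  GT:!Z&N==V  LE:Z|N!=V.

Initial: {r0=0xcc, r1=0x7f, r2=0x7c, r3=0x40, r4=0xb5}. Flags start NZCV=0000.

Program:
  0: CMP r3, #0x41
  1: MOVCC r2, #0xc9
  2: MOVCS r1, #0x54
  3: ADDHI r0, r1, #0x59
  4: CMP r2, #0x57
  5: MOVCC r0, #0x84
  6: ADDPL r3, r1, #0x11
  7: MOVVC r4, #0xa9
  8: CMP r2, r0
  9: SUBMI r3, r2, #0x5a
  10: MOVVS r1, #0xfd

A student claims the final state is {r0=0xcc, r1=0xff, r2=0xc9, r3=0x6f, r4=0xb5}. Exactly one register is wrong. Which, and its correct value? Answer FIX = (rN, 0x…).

0: ✓ CMP  NZCV=1000
1: ✓ MOVCC  r2←0xc9
2: · MOVCS
3: · ADDHI
4: ✓ CMP  NZCV=0011
5: · MOVCC
6: ✓ ADDPL  r3←0x90
7: · MOVVC
8: ✓ CMP  NZCV=1000
9: ✓ SUBMI  r3←0x6f
10: · MOVVS

FIX = (r1, 0x7f)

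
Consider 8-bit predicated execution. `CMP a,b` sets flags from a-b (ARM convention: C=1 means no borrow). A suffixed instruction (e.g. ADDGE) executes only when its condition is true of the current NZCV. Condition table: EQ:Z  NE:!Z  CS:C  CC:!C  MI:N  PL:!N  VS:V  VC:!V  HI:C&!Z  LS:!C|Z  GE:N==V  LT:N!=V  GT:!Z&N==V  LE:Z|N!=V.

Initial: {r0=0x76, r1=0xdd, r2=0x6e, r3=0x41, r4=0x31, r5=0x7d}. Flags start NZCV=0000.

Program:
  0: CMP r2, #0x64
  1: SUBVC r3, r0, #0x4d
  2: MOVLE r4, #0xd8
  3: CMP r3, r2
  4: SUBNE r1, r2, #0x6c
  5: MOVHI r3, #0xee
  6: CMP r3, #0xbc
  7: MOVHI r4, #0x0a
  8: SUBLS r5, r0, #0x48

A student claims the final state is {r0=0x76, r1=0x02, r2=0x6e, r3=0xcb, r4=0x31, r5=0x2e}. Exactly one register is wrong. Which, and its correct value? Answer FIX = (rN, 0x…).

[0] flags=0010 → (cmp)
[1] flags=0010 VC?T → r3=0x29
[2] flags=0010 LE?F → skip
[3] flags=1000 → (cmp)
[4] flags=1000 NE?T → r1=0x02
[5] flags=1000 HI?F → skip
[6] flags=0000 → (cmp)
[7] flags=0000 HI?F → skip
[8] flags=0000 LS?T → r5=0x2e

FIX = (r3, 0x29)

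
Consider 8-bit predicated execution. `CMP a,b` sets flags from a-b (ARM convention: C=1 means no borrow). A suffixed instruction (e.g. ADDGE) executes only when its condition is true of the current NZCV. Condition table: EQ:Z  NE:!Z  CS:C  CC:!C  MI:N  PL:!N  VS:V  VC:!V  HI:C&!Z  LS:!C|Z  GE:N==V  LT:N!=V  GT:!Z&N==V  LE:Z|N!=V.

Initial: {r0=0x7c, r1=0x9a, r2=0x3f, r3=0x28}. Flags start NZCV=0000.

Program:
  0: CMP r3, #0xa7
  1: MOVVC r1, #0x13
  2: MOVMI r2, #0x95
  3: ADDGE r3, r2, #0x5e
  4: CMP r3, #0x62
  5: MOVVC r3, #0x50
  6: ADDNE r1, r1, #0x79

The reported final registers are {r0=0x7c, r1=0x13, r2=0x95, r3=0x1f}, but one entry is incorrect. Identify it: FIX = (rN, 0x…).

0: ✓ CMP  NZCV=1001
1: · MOVVC
2: ✓ MOVMI  r2←0x95
3: ✓ ADDGE  r3←0xf3
4: ✓ CMP  NZCV=1010
5: ✓ MOVVC  r3←0x50
6: ✓ ADDNE  r1←0x13

FIX = (r3, 0x50)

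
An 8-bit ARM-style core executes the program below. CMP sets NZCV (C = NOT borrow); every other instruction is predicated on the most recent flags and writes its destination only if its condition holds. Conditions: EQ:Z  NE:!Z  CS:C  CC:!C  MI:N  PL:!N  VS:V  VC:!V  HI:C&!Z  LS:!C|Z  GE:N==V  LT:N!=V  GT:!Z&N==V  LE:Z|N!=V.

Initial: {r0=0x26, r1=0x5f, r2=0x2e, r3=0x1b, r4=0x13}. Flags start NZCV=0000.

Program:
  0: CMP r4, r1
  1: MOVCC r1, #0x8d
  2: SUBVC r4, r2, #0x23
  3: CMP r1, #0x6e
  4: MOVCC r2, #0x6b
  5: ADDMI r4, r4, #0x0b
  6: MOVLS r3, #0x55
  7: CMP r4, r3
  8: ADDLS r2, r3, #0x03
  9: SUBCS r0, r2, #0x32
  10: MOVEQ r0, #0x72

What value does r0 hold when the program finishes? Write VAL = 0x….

VAL = 0x26

0: ✓ CMP  NZCV=1000
1: ✓ MOVCC  r1←0x8d
2: ✓ SUBVC  r4←0x0b
3: ✓ CMP  NZCV=0011
4: · MOVCC
5: · ADDMI
6: · MOVLS
7: ✓ CMP  NZCV=1000
8: ✓ ADDLS  r2←0x1e
9: · SUBCS
10: · MOVEQ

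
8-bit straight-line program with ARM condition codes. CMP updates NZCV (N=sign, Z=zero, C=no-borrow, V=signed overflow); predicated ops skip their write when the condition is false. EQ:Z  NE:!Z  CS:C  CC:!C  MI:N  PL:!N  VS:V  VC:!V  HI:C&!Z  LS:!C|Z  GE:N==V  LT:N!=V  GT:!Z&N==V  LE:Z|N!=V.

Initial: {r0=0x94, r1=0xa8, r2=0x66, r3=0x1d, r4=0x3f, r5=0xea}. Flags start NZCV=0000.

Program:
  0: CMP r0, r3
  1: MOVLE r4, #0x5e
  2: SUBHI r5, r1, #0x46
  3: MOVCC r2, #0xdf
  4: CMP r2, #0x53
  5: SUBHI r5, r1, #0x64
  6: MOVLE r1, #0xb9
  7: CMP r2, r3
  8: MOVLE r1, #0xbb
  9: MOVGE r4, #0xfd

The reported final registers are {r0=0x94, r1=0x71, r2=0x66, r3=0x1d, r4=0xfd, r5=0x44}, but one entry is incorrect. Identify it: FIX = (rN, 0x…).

0: ✓ CMP  NZCV=0011
1: ✓ MOVLE  r4←0x5e
2: ✓ SUBHI  r5←0x62
3: · MOVCC
4: ✓ CMP  NZCV=0010
5: ✓ SUBHI  r5←0x44
6: · MOVLE
7: ✓ CMP  NZCV=0010
8: · MOVLE
9: ✓ MOVGE  r4←0xfd

FIX = (r1, 0xa8)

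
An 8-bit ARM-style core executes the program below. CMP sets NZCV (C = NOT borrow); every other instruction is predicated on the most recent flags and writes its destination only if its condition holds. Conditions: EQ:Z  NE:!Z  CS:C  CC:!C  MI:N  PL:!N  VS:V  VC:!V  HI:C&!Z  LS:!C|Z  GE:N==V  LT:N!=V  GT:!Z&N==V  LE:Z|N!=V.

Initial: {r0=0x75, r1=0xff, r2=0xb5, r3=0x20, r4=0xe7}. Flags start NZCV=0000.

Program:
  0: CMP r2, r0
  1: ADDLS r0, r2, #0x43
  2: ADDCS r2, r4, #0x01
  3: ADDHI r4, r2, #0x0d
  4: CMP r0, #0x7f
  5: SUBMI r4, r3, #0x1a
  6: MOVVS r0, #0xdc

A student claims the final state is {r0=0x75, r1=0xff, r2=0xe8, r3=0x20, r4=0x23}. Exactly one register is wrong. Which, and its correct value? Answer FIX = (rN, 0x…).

0: ✓ CMP  NZCV=0011
1: · ADDLS
2: ✓ ADDCS  r2←0xe8
3: ✓ ADDHI  r4←0xf5
4: ✓ CMP  NZCV=1000
5: ✓ SUBMI  r4←0x06
6: · MOVVS

FIX = (r4, 0x06)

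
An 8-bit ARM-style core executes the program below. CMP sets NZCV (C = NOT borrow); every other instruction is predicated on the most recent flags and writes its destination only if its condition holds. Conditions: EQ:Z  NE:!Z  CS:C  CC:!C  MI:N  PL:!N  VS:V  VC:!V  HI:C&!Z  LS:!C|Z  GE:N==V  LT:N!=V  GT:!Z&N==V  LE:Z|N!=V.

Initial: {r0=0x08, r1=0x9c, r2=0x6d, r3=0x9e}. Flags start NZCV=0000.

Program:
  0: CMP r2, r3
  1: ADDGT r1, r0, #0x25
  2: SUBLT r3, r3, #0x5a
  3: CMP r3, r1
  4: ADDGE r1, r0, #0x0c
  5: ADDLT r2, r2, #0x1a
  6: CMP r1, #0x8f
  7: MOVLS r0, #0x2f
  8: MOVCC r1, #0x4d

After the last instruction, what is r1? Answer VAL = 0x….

0: ✓ CMP  NZCV=1001
1: ✓ ADDGT  r1←0x2d
2: · SUBLT
3: ✓ CMP  NZCV=0011
4: · ADDGE
5: ✓ ADDLT  r2←0x87
6: ✓ CMP  NZCV=1001
7: ✓ MOVLS  r0←0x2f
8: ✓ MOVCC  r1←0x4d

VAL = 0x4d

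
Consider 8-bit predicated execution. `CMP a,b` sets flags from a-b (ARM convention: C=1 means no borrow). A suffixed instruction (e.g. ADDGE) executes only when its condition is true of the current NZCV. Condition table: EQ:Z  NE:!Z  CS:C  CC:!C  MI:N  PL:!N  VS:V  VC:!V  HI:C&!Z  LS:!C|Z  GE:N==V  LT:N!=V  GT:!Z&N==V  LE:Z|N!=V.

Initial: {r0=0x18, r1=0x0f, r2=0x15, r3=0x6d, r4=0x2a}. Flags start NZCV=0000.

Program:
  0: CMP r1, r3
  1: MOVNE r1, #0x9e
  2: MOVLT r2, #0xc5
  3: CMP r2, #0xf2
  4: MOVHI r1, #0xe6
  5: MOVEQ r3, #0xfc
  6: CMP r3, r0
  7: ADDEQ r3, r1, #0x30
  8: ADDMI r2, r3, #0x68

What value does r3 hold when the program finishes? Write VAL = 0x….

[0] flags=1000 → (cmp)
[1] flags=1000 NE?T → r1=0x9e
[2] flags=1000 LT?T → r2=0xc5
[3] flags=1000 → (cmp)
[4] flags=1000 HI?F → skip
[5] flags=1000 EQ?F → skip
[6] flags=0010 → (cmp)
[7] flags=0010 EQ?F → skip
[8] flags=0010 MI?F → skip

VAL = 0x6d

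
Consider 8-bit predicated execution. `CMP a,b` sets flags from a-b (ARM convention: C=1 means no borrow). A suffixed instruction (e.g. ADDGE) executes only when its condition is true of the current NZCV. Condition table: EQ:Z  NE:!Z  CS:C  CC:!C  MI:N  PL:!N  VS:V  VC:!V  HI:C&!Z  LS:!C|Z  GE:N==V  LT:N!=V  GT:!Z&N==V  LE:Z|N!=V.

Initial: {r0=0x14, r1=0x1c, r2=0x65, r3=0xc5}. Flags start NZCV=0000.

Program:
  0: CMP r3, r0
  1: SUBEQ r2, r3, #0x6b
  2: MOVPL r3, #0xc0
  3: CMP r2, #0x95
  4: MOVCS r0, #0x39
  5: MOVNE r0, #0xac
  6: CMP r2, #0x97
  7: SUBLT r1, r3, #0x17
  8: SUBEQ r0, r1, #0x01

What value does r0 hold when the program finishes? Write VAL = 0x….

[0] flags=1010 → (cmp)
[1] flags=1010 EQ?F → skip
[2] flags=1010 PL?F → skip
[3] flags=1001 → (cmp)
[4] flags=1001 CS?F → skip
[5] flags=1001 NE?T → r0=0xac
[6] flags=1001 → (cmp)
[7] flags=1001 LT?F → skip
[8] flags=1001 EQ?F → skip

VAL = 0xac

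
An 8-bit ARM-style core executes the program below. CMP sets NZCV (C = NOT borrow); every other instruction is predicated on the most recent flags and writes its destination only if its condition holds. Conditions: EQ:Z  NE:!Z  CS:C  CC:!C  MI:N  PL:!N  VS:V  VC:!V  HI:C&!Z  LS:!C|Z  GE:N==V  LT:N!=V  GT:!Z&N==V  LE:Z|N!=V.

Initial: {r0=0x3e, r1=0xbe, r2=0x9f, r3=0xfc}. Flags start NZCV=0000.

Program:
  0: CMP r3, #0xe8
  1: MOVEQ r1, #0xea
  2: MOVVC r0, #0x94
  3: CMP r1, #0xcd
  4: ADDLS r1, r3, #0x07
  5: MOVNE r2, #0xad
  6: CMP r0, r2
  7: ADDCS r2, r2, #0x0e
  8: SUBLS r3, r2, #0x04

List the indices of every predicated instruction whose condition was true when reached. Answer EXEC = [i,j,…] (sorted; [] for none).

0: ✓ CMP  NZCV=0010
1: · MOVEQ
2: ✓ MOVVC  r0←0x94
3: ✓ CMP  NZCV=1000
4: ✓ ADDLS  r1←0x03
5: ✓ MOVNE  r2←0xad
6: ✓ CMP  NZCV=1000
7: · ADDCS
8: ✓ SUBLS  r3←0xa9

EXEC = [2,4,5,8]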